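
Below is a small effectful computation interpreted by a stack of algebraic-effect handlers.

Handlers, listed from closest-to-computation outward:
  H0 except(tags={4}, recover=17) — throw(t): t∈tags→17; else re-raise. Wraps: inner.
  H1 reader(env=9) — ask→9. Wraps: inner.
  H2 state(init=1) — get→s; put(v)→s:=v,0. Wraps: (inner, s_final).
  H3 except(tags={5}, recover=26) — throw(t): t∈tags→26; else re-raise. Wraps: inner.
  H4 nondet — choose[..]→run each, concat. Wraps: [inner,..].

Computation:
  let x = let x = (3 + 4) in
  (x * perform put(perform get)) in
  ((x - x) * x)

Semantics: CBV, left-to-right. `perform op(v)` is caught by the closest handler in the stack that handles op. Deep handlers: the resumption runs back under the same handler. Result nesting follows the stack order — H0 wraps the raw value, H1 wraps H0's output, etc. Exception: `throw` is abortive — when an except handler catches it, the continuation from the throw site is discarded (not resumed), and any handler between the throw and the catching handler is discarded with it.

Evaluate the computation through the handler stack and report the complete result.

Answer: [(0, 1)]

Step-by-step:
get @ H2 ⇒ 1
put(1) @ H2 ⇒ s:=1
H0 returns 0
H1 returns 0
H2 returns (0, 1)
H3 returns (0, 1)
H4 returns [(0, 1)]
= [(0, 1)]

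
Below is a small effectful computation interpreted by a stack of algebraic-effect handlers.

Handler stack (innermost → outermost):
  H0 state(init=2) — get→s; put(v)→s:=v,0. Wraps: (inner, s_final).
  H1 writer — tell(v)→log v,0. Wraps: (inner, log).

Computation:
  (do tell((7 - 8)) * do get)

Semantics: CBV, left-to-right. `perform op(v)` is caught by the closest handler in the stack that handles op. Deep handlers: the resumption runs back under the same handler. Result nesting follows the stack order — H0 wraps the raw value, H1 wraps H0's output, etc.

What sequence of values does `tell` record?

Working:
tell(-1) @ H1 ⇒ log+=-1
get @ H0 ⇒ 2
H0 returns (0, 2)
H1 returns ((0, 2), (-1))
= ((0, 2), (-1))

Answer: (-1)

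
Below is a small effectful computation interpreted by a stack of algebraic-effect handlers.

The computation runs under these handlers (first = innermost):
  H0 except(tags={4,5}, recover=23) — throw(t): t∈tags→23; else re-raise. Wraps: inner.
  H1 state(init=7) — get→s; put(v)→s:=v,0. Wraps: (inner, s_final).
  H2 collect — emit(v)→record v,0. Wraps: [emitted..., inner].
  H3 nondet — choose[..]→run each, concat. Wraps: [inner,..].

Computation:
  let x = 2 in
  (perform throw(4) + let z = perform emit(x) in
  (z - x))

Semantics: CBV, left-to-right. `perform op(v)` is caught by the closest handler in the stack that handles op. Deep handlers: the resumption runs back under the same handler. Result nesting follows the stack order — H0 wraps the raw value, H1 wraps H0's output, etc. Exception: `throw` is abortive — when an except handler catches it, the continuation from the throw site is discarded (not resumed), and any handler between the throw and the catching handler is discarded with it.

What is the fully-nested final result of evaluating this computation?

Answer: [[(23, 7)]]

Step-by-step:
throw(4) @ H0 caught ⇒ 23
H1 returns (23, 7)
H2 returns [(23, 7)]
H3 returns [[(23, 7)]]
= [[(23, 7)]]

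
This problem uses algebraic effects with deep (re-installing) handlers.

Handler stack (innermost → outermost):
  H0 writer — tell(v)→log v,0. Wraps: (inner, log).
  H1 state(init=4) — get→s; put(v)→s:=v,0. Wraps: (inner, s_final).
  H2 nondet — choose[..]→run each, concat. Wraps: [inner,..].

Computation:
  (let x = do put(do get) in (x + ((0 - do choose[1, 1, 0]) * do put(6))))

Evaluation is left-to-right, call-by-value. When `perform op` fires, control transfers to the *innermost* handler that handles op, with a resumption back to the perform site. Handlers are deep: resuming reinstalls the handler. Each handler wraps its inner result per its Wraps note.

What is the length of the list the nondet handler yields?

Answer: 3

Evaluation trace:
get @ H1 ⇒ 4
put(4) @ H1 ⇒ s:=4
choose[1, 1, 0] @ H2
  branch[0] choose=1:
    put(6) @ H1 ⇒ s:=6
    H0 returns (0, ())
    H1 returns ((0, ()), 6)
    H2 returns [((0, ()), 6)]
  branch[1] choose=1:
    put(6) @ H1 ⇒ s:=6
    H0 returns (0, ())
    H1 returns ((0, ()), 6)
    H2 returns [((0, ()), 6)]
  branch[2] choose=0:
    put(6) @ H1 ⇒ s:=6
    H0 returns (0, ())
    H1 returns ((0, ()), 6)
    H2 returns [((0, ()), 6)]
= [((0, ()), 6), ((0, ()), 6), ((0, ()), 6)]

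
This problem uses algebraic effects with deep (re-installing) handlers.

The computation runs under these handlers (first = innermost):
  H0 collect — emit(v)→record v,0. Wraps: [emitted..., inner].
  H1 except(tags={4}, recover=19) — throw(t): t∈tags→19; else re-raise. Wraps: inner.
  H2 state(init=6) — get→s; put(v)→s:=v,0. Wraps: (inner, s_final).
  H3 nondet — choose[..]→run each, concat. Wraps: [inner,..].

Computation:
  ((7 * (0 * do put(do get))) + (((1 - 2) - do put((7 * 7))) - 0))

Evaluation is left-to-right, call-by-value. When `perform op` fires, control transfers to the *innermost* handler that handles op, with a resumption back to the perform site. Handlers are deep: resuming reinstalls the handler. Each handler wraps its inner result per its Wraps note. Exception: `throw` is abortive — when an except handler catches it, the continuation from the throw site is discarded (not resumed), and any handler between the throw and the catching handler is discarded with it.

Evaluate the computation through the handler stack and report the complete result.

Answer: [([-1], 49)]

Evaluation trace:
get @ H2 ⇒ 6
put(6) @ H2 ⇒ s:=6
put(49) @ H2 ⇒ s:=49
H0 returns [-1]
H1 returns [-1]
H2 returns ([-1], 49)
H3 returns [([-1], 49)]
= [([-1], 49)]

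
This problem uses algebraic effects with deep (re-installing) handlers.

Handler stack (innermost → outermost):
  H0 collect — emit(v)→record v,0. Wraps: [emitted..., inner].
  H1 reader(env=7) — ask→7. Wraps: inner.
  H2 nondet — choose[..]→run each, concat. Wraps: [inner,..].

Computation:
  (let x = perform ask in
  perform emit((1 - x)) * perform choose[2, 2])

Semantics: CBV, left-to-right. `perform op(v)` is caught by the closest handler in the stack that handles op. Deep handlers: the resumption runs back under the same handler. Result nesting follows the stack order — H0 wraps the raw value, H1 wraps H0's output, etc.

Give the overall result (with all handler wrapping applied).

Answer: [[-6, 0], [-6, 0]]

Step-by-step:
ask @ H1 ⇒ 7
emit(-6) @ H0 ⇒ out+=-6
choose[2, 2] @ H2
  branch[0] choose=2:
    H0 returns [-6, 0]
    H1 returns [-6, 0]
    H2 returns [[-6, 0]]
  branch[1] choose=2:
    H0 returns [-6, 0]
    H1 returns [-6, 0]
    H2 returns [[-6, 0]]
= [[-6, 0], [-6, 0]]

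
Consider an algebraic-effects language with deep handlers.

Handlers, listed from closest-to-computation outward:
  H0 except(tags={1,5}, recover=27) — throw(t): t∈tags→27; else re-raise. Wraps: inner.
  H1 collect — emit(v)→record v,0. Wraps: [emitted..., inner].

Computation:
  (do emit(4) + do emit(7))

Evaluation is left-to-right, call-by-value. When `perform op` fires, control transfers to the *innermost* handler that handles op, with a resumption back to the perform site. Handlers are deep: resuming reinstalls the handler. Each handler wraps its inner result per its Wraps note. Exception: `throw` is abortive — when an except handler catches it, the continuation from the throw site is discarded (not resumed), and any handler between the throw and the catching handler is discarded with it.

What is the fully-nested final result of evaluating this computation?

Answer: [4, 7, 0]

Step-by-step:
emit(4) @ H1 ⇒ out+=4
emit(7) @ H1 ⇒ out+=7
H0 returns 0
H1 returns [4, 7, 0]
= [4, 7, 0]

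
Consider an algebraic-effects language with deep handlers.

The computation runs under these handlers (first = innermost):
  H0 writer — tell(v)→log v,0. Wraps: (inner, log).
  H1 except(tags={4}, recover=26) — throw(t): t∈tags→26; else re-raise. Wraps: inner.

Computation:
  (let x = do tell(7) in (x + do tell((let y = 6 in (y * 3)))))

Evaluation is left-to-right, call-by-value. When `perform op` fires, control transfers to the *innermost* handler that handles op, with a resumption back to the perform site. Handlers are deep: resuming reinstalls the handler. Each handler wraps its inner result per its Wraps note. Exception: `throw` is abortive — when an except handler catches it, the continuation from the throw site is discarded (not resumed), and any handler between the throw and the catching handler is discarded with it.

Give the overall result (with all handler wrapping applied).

Step-by-step:
tell(7) @ H0 ⇒ log+=7
tell(18) @ H0 ⇒ log+=18
H0 returns (0, (7, 18))
H1 returns (0, (7, 18))
= (0, (7, 18))

Answer: (0, (7, 18))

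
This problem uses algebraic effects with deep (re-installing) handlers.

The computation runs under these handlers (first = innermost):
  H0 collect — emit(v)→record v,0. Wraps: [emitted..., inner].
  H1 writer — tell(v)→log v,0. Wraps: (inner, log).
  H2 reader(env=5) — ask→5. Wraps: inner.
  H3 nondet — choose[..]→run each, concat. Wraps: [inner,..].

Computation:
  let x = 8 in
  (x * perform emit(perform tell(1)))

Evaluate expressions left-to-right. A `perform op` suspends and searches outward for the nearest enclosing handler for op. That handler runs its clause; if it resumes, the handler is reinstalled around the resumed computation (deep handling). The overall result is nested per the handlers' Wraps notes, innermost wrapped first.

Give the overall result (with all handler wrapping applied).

Answer: [([0, 0], (1))]

Evaluation trace:
tell(1) @ H1 ⇒ log+=1
emit(0) @ H0 ⇒ out+=0
H0 returns [0, 0]
H1 returns ([0, 0], (1))
H2 returns ([0, 0], (1))
H3 returns [([0, 0], (1))]
= [([0, 0], (1))]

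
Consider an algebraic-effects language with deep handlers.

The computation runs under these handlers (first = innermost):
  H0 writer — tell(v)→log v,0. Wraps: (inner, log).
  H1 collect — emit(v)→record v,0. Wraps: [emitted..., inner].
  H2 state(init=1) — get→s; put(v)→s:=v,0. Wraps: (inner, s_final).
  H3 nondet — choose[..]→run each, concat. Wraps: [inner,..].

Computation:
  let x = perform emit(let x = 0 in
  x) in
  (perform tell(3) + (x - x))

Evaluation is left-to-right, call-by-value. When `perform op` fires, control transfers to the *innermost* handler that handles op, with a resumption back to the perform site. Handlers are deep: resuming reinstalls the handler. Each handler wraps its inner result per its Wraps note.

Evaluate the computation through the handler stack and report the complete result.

Answer: [([0, (0, (3))], 1)]

Evaluation trace:
emit(0) @ H1 ⇒ out+=0
tell(3) @ H0 ⇒ log+=3
H0 returns (0, (3))
H1 returns [0, (0, (3))]
H2 returns ([0, (0, (3))], 1)
H3 returns [([0, (0, (3))], 1)]
= [([0, (0, (3))], 1)]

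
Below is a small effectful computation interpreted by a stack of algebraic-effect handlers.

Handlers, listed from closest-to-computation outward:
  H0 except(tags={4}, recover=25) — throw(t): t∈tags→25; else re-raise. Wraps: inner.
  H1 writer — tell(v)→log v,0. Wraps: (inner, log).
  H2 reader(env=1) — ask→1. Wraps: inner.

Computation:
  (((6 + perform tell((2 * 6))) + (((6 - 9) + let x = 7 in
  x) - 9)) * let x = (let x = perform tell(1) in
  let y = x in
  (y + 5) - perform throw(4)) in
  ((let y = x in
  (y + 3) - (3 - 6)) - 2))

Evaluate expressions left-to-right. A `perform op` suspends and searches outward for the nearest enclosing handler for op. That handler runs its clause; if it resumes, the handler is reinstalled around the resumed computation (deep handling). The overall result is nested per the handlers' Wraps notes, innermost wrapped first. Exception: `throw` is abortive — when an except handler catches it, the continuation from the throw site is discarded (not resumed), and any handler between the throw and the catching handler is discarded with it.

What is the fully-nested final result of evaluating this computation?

Answer: (25, (12, 1))

Step-by-step:
tell(12) @ H1 ⇒ log+=12
tell(1) @ H1 ⇒ log+=1
throw(4) @ H0 caught ⇒ 25
H1 returns (25, (12, 1))
H2 returns (25, (12, 1))
= (25, (12, 1))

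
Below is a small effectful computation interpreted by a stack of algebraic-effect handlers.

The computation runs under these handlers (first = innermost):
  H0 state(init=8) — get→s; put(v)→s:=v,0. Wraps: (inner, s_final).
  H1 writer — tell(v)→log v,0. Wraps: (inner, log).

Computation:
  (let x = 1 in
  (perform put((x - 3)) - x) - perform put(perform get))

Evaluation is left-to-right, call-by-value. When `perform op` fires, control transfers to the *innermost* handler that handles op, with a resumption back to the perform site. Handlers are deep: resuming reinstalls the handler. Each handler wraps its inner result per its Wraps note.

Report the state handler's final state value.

Step-by-step:
put(-2) @ H0 ⇒ s:=-2
get @ H0 ⇒ -2
put(-2) @ H0 ⇒ s:=-2
H0 returns (-1, -2)
H1 returns ((-1, -2), ())
= ((-1, -2), ())

Answer: -2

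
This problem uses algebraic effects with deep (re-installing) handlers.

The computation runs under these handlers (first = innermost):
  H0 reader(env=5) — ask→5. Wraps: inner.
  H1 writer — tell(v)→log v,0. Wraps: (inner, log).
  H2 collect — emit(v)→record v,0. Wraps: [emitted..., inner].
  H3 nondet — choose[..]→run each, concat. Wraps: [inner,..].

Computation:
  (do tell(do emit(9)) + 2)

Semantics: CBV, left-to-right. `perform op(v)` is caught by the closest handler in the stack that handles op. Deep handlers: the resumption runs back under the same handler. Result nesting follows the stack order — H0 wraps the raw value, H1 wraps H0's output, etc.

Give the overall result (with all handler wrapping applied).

Step-by-step:
emit(9) @ H2 ⇒ out+=9
tell(0) @ H1 ⇒ log+=0
H0 returns 2
H1 returns (2, (0))
H2 returns [9, (2, (0))]
H3 returns [[9, (2, (0))]]
= [[9, (2, (0))]]

Answer: [[9, (2, (0))]]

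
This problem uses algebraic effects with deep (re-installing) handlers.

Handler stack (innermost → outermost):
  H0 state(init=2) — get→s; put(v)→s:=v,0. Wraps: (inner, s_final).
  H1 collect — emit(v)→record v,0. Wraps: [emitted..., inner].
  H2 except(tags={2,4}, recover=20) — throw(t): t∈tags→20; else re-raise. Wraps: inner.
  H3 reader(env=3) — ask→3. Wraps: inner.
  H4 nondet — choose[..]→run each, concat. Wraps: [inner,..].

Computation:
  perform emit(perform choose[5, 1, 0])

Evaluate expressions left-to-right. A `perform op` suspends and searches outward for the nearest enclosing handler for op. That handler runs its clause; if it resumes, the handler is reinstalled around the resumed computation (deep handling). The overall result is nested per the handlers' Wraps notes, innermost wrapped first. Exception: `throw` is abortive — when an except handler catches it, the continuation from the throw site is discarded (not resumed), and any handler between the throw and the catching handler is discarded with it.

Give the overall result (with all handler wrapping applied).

Working:
choose[5, 1, 0] @ H4
  branch[0] choose=5:
    emit(5) @ H1 ⇒ out+=5
    H0 returns (0, 2)
    H1 returns [5, (0, 2)]
    H2 returns [5, (0, 2)]
    H3 returns [5, (0, 2)]
    H4 returns [[5, (0, 2)]]
  branch[1] choose=1:
    emit(1) @ H1 ⇒ out+=1
    H0 returns (0, 2)
    H1 returns [1, (0, 2)]
    H2 returns [1, (0, 2)]
    H3 returns [1, (0, 2)]
    H4 returns [[1, (0, 2)]]
  branch[2] choose=0:
    emit(0) @ H1 ⇒ out+=0
    H0 returns (0, 2)
    H1 returns [0, (0, 2)]
    H2 returns [0, (0, 2)]
    H3 returns [0, (0, 2)]
    H4 returns [[0, (0, 2)]]
= [[5, (0, 2)], [1, (0, 2)], [0, (0, 2)]]

Answer: [[5, (0, 2)], [1, (0, 2)], [0, (0, 2)]]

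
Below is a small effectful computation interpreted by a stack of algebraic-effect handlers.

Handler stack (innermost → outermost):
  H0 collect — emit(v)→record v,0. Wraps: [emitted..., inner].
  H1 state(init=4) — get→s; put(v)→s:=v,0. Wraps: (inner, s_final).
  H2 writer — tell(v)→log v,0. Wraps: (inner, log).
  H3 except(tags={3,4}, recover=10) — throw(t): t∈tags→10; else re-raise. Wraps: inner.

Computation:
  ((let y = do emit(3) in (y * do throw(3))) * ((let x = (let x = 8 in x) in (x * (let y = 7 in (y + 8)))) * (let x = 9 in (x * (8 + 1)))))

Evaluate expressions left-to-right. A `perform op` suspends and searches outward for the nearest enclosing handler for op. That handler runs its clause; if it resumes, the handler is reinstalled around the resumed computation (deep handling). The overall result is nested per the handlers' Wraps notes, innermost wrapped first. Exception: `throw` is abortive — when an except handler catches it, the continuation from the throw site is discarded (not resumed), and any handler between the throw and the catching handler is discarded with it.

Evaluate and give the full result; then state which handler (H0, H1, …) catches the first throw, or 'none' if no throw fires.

Working:
emit(3) @ H0 ⇒ out+=3
throw(3) @ H3 caught ⇒ 10
= 10

Answer: 10 ; first throw caught by: H3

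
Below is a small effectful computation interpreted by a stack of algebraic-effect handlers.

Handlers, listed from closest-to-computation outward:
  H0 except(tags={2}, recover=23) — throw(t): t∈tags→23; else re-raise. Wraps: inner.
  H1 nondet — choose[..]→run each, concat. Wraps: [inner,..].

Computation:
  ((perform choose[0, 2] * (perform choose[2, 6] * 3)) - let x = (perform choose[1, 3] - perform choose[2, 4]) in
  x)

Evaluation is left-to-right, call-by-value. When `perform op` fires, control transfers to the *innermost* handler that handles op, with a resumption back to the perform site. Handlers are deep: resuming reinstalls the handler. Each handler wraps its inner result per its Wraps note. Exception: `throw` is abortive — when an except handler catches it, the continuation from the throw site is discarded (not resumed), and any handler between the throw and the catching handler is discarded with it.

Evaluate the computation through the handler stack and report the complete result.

Working:
choose[0, 2] @ H1
  branch[0] choose=0:
    choose[2, 6] @ H1
      branch[0] choose=2:
        choose[1, 3] @ H1
          branch[0] choose=1:
            choose[2, 4] @ H1
              branch[0] choose=2:
                H0 returns 1
                H1 returns [1]
              branch[1] choose=4:
                H0 returns 3
                H1 returns [3]
          branch[1] choose=3:
            choose[2, 4] @ H1
              branch[0] choose=2:
                H0 returns -1
                H1 returns [-1]
              branch[1] choose=4:
                H0 returns 1
                H1 returns [1]
      branch[1] choose=6:
        choose[1, 3] @ H1
          branch[0] choose=1:
            choose[2, 4] @ H1
              branch[0] choose=2:
                H0 returns 1
                H1 returns [1]
              branch[1] choose=4:
                H0 returns 3
                H1 returns [3]
          branch[1] choose=3:
            choose[2, 4] @ H1
              branch[0] choose=2:
                H0 returns -1
                H1 returns [-1]
              branch[1] choose=4:
                H0 returns 1
                H1 returns [1]
  branch[1] choose=2:
    choose[2, 6] @ H1
      branch[0] choose=2:
        choose[1, 3] @ H1
          branch[0] choose=1:
            choose[2, 4] @ H1
              branch[0] choose=2:
                H0 returns 13
                H1 returns [13]
              branch[1] choose=4:
                H0 returns 15
                H1 returns [15]
          branch[1] choose=3:
            choose[2, 4] @ H1
              branch[0] choose=2:
                H0 returns 11
                H1 returns [11]
              branch[1] choose=4:
                H0 returns 13
                H1 returns [13]
      branch[1] choose=6:
        choose[1, 3] @ H1
          branch[0] choose=1:
            choose[2, 4] @ H1
              branch[0] choose=2:
                H0 returns 37
                H1 returns [37]
              branch[1] choose=4:
                H0 returns 39
                H1 returns [39]
          branch[1] choose=3:
            choose[2, 4] @ H1
              branch[0] choose=2:
                H0 returns 35
                H1 returns [35]
              branch[1] choose=4:
                H0 returns 37
                H1 returns [37]
= [1, 3, -1, 1, 1, 3, -1, 1, 13, 15, 11, 13, 37, 39, 35, 37]

Answer: [1, 3, -1, 1, 1, 3, -1, 1, 13, 15, 11, 13, 37, 39, 35, 37]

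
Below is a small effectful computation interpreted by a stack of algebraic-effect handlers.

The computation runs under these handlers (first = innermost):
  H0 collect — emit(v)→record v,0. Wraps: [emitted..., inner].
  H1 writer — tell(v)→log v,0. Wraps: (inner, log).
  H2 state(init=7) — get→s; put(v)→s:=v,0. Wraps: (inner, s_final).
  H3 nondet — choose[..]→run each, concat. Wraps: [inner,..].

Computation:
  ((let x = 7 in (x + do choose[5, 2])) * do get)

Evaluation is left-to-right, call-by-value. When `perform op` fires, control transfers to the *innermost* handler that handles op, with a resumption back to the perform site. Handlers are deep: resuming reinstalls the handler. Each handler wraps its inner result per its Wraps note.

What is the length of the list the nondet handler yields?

Working:
choose[5, 2] @ H3
  branch[0] choose=5:
    get @ H2 ⇒ 7
    H0 returns [84]
    H1 returns ([84], ())
    H2 returns (([84], ()), 7)
    H3 returns [(([84], ()), 7)]
  branch[1] choose=2:
    get @ H2 ⇒ 7
    H0 returns [63]
    H1 returns ([63], ())
    H2 returns (([63], ()), 7)
    H3 returns [(([63], ()), 7)]
= [(([84], ()), 7), (([63], ()), 7)]

Answer: 2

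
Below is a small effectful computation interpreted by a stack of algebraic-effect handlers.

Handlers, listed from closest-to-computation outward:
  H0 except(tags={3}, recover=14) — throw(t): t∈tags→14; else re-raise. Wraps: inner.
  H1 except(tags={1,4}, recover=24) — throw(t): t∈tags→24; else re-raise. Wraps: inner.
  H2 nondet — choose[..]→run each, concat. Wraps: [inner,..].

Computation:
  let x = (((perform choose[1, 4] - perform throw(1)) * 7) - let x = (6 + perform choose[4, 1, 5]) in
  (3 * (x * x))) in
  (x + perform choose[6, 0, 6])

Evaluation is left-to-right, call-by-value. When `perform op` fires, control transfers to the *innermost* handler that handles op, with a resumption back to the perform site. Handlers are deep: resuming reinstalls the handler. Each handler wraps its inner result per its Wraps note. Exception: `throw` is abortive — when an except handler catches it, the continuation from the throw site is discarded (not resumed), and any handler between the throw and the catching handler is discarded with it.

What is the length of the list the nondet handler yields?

Answer: 2

Step-by-step:
choose[1, 4] @ H2
  branch[0] choose=1:
    throw(1) @ H0 re-raised
    throw(1) @ H1 caught ⇒ 24
    H2 returns [24]
  branch[1] choose=4:
    throw(1) @ H0 re-raised
    throw(1) @ H1 caught ⇒ 24
    H2 returns [24]
= [24, 24]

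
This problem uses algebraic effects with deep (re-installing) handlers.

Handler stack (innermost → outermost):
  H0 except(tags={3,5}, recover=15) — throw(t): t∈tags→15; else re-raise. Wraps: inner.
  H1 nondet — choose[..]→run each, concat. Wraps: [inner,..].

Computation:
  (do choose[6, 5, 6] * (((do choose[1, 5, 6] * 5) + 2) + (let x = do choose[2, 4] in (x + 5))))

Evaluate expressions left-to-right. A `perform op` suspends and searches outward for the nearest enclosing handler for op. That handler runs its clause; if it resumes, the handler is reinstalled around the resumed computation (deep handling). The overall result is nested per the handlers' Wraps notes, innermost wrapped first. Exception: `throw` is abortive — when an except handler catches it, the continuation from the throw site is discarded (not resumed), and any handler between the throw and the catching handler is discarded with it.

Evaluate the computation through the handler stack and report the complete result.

Answer: [84, 96, 204, 216, 234, 246, 70, 80, 170, 180, 195, 205, 84, 96, 204, 216, 234, 246]

Working:
choose[6, 5, 6] @ H1
  branch[0] choose=6:
    choose[1, 5, 6] @ H1
      branch[0] choose=1:
        choose[2, 4] @ H1
          branch[0] choose=2:
            H0 returns 84
            H1 returns [84]
          branch[1] choose=4:
            H0 returns 96
            H1 returns [96]
      branch[1] choose=5:
        choose[2, 4] @ H1
          branch[0] choose=2:
            H0 returns 204
            H1 returns [204]
          branch[1] choose=4:
            H0 returns 216
            H1 returns [216]
      branch[2] choose=6:
        choose[2, 4] @ H1
          branch[0] choose=2:
            H0 returns 234
            H1 returns [234]
          branch[1] choose=4:
            H0 returns 246
            H1 returns [246]
  branch[1] choose=5:
    choose[1, 5, 6] @ H1
      branch[0] choose=1:
        choose[2, 4] @ H1
          branch[0] choose=2:
            H0 returns 70
            H1 returns [70]
          branch[1] choose=4:
            H0 returns 80
            H1 returns [80]
      branch[1] choose=5:
        choose[2, 4] @ H1
          branch[0] choose=2:
            H0 returns 170
            H1 returns [170]
          branch[1] choose=4:
            H0 returns 180
            H1 returns [180]
      branch[2] choose=6:
        choose[2, 4] @ H1
          branch[0] choose=2:
            H0 returns 195
            H1 returns [195]
          branch[1] choose=4:
            H0 returns 205
            H1 returns [205]
  branch[2] choose=6:
    choose[1, 5, 6] @ H1
      branch[0] choose=1:
        choose[2, 4] @ H1
          branch[0] choose=2:
            H0 returns 84
            H1 returns [84]
          branch[1] choose=4:
            H0 returns 96
            H1 returns [96]
      branch[1] choose=5:
        choose[2, 4] @ H1
          branch[0] choose=2:
            H0 returns 204
            H1 returns [204]
          branch[1] choose=4:
            H0 returns 216
            H1 returns [216]
      branch[2] choose=6:
        choose[2, 4] @ H1
          branch[0] choose=2:
            H0 returns 234
            H1 returns [234]
          branch[1] choose=4:
            H0 returns 246
            H1 returns [246]
= [84, 96, 204, 216, 234, 246, 70, 80, 170, 180, 195, 205, 84, 96, 204, 216, 234, 246]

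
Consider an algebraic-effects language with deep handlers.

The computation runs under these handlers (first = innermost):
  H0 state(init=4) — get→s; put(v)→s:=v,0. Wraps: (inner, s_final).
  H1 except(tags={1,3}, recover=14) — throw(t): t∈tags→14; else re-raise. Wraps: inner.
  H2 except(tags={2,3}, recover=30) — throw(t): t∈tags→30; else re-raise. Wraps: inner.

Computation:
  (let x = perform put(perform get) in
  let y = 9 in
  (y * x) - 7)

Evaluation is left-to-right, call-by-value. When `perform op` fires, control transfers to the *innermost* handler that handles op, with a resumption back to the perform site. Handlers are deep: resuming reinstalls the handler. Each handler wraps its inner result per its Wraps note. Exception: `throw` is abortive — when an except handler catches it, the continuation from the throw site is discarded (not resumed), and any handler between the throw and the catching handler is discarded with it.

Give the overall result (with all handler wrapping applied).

Step-by-step:
get @ H0 ⇒ 4
put(4) @ H0 ⇒ s:=4
H0 returns (-7, 4)
H1 returns (-7, 4)
H2 returns (-7, 4)
= (-7, 4)

Answer: (-7, 4)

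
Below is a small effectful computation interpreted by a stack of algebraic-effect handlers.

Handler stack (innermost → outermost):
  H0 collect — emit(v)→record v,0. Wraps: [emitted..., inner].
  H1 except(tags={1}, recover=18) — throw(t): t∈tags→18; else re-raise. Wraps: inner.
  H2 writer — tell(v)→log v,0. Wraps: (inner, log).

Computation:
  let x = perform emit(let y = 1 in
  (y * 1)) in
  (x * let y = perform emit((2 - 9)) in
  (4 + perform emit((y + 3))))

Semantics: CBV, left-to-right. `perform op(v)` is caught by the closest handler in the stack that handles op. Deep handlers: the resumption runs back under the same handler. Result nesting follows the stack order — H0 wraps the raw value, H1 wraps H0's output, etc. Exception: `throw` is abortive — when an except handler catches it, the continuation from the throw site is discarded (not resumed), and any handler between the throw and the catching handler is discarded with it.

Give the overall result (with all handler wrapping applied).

Answer: ([1, -7, 3, 0], ())

Working:
emit(1) @ H0 ⇒ out+=1
emit(-7) @ H0 ⇒ out+=-7
emit(3) @ H0 ⇒ out+=3
H0 returns [1, -7, 3, 0]
H1 returns [1, -7, 3, 0]
H2 returns ([1, -7, 3, 0], ())
= ([1, -7, 3, 0], ())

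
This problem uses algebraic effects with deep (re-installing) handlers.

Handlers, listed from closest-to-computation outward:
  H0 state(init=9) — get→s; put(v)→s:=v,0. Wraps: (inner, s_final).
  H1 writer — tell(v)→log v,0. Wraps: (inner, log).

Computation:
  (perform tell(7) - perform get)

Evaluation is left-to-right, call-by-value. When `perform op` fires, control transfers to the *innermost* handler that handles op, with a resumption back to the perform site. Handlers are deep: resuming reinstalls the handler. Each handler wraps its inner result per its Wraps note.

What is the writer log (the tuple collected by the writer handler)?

Answer: (7)

Working:
tell(7) @ H1 ⇒ log+=7
get @ H0 ⇒ 9
H0 returns (-9, 9)
H1 returns ((-9, 9), (7))
= ((-9, 9), (7))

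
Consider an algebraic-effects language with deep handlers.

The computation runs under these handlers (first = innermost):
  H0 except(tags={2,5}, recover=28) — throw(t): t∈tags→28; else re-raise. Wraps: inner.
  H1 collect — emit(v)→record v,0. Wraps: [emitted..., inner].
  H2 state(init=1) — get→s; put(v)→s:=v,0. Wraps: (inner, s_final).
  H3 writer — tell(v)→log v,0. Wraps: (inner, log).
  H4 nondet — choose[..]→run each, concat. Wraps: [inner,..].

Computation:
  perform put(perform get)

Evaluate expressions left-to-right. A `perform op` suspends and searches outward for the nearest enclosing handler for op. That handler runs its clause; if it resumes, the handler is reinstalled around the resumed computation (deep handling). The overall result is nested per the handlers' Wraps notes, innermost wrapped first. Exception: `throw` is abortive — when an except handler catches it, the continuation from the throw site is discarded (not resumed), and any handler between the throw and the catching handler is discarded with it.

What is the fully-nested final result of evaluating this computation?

Evaluation trace:
get @ H2 ⇒ 1
put(1) @ H2 ⇒ s:=1
H0 returns 0
H1 returns [0]
H2 returns ([0], 1)
H3 returns (([0], 1), ())
H4 returns [(([0], 1), ())]
= [(([0], 1), ())]

Answer: [(([0], 1), ())]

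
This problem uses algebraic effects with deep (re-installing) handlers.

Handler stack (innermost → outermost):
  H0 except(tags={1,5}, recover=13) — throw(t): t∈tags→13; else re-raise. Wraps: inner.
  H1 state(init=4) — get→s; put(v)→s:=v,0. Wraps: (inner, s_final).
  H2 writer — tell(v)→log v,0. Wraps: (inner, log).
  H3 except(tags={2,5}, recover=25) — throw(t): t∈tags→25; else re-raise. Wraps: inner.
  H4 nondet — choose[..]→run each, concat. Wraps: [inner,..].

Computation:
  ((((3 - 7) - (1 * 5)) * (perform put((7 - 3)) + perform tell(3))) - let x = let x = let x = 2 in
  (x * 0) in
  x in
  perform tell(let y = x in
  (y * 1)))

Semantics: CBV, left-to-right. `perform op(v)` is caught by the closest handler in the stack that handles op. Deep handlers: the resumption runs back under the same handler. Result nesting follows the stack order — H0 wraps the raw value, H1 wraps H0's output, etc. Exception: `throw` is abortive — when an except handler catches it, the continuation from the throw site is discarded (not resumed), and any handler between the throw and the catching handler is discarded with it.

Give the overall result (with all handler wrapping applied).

Answer: [((0, 4), (3, 0))]

Step-by-step:
put(4) @ H1 ⇒ s:=4
tell(3) @ H2 ⇒ log+=3
tell(0) @ H2 ⇒ log+=0
H0 returns 0
H1 returns (0, 4)
H2 returns ((0, 4), (3, 0))
H3 returns ((0, 4), (3, 0))
H4 returns [((0, 4), (3, 0))]
= [((0, 4), (3, 0))]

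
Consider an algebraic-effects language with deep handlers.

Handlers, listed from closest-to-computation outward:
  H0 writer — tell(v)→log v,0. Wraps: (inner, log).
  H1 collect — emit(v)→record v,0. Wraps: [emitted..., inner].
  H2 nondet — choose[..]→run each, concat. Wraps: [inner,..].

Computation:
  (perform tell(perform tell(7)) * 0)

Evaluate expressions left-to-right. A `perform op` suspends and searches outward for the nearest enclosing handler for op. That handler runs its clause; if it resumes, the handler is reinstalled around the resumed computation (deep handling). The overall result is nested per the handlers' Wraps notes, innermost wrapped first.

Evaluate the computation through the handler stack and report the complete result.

Working:
tell(7) @ H0 ⇒ log+=7
tell(0) @ H0 ⇒ log+=0
H0 returns (0, (7, 0))
H1 returns [(0, (7, 0))]
H2 returns [[(0, (7, 0))]]
= [[(0, (7, 0))]]

Answer: [[(0, (7, 0))]]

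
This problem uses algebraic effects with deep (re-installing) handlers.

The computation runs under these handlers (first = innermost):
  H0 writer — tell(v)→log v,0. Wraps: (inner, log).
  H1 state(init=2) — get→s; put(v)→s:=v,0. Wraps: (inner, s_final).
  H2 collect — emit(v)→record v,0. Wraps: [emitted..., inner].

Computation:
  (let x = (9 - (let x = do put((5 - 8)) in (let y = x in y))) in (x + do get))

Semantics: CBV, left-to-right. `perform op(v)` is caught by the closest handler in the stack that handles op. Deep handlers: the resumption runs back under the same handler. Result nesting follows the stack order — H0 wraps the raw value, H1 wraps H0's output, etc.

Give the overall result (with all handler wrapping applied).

Working:
put(-3) @ H1 ⇒ s:=-3
get @ H1 ⇒ -3
H0 returns (6, ())
H1 returns ((6, ()), -3)
H2 returns [((6, ()), -3)]
= [((6, ()), -3)]

Answer: [((6, ()), -3)]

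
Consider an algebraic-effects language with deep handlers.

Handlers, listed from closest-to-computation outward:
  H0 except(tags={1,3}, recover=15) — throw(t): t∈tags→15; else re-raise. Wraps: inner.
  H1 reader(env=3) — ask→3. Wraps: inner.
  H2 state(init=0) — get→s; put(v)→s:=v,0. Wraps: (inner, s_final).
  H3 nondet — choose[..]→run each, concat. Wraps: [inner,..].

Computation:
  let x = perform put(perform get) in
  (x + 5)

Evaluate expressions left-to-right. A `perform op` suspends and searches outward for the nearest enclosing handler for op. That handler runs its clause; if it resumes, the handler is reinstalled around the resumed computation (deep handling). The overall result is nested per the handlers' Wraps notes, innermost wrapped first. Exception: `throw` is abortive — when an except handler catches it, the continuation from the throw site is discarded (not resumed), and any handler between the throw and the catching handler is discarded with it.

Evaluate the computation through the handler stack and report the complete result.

Step-by-step:
get @ H2 ⇒ 0
put(0) @ H2 ⇒ s:=0
H0 returns 5
H1 returns 5
H2 returns (5, 0)
H3 returns [(5, 0)]
= [(5, 0)]

Answer: [(5, 0)]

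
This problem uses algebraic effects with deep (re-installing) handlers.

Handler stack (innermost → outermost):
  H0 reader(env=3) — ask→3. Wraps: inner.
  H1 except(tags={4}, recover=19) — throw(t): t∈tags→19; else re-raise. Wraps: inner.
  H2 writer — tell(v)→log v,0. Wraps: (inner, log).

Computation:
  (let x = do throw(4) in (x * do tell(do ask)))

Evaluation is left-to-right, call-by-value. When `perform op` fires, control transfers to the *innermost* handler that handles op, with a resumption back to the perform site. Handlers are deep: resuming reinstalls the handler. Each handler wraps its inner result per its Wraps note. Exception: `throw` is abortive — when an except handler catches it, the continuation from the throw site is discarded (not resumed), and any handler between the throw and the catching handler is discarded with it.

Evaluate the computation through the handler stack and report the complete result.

Answer: (19, ())

Working:
throw(4) @ H1 caught ⇒ 19
H2 returns (19, ())
= (19, ())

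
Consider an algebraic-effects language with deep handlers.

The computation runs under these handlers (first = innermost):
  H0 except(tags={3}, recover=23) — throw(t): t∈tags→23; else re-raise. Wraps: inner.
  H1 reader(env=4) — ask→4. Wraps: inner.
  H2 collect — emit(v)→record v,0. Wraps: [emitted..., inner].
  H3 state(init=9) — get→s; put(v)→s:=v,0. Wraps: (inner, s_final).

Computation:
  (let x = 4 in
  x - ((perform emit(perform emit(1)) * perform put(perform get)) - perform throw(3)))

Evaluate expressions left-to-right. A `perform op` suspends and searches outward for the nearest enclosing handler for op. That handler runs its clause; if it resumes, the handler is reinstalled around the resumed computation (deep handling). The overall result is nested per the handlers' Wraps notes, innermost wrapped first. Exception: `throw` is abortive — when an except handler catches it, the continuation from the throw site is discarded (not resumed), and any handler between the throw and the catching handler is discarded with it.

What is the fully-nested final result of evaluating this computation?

Step-by-step:
emit(1) @ H2 ⇒ out+=1
emit(0) @ H2 ⇒ out+=0
get @ H3 ⇒ 9
put(9) @ H3 ⇒ s:=9
throw(3) @ H0 caught ⇒ 23
H1 returns 23
H2 returns [1, 0, 23]
H3 returns ([1, 0, 23], 9)
= ([1, 0, 23], 9)

Answer: ([1, 0, 23], 9)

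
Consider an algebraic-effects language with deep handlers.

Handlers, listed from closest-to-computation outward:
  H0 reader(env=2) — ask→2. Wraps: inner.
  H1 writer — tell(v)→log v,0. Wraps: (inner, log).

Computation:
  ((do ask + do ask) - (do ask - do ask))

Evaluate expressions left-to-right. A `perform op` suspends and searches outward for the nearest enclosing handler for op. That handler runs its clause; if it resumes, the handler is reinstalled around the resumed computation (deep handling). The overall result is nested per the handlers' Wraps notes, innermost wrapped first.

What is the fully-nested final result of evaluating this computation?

Step-by-step:
ask @ H0 ⇒ 2
ask @ H0 ⇒ 2
ask @ H0 ⇒ 2
ask @ H0 ⇒ 2
H0 returns 4
H1 returns (4, ())
= (4, ())

Answer: (4, ())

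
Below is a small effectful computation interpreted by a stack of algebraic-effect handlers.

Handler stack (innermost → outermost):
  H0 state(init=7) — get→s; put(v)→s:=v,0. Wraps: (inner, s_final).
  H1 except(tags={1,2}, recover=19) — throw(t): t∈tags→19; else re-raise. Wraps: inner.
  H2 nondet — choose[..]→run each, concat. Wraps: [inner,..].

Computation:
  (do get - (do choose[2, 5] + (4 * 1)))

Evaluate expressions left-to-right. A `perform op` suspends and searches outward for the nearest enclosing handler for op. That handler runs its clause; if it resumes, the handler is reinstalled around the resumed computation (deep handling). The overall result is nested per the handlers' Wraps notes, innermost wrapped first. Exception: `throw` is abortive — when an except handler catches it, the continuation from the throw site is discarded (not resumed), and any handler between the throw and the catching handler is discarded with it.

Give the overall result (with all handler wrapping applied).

Answer: [(1, 7), (-2, 7)]

Step-by-step:
get @ H0 ⇒ 7
choose[2, 5] @ H2
  branch[0] choose=2:
    H0 returns (1, 7)
    H1 returns (1, 7)
    H2 returns [(1, 7)]
  branch[1] choose=5:
    H0 returns (-2, 7)
    H1 returns (-2, 7)
    H2 returns [(-2, 7)]
= [(1, 7), (-2, 7)]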